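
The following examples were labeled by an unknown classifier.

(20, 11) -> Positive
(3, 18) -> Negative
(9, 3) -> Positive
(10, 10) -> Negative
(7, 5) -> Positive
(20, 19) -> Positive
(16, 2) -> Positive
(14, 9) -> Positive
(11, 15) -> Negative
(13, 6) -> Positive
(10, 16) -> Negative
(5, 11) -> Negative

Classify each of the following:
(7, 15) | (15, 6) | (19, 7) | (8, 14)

Negative, Positive, Positive, Negative

'Positive' ⟺ first > second.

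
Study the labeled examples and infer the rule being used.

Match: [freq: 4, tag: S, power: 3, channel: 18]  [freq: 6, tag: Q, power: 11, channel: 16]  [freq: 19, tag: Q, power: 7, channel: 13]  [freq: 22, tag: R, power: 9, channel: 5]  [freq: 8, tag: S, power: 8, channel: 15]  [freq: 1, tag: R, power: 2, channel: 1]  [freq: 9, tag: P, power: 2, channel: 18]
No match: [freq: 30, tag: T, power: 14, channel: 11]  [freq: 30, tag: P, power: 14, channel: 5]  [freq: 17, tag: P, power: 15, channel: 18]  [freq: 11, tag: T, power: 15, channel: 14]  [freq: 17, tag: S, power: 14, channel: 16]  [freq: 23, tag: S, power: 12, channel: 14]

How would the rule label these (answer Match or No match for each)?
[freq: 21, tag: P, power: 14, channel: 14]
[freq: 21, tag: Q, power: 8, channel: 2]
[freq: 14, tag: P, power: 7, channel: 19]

The distinguishing property — power ≤ 11 — holds for all the 'Match' cases and none of the 'No match' cases.
[freq: 21, tag: P, power: 14, channel: 14]: power = 14 — doesn't qualify, so No match.
[freq: 21, tag: Q, power: 8, channel: 2]: power = 8 — meets the rule, so Match.
[freq: 14, tag: P, power: 7, channel: 19]: power = 7 — meets the rule, so Match.

No match, Match, Match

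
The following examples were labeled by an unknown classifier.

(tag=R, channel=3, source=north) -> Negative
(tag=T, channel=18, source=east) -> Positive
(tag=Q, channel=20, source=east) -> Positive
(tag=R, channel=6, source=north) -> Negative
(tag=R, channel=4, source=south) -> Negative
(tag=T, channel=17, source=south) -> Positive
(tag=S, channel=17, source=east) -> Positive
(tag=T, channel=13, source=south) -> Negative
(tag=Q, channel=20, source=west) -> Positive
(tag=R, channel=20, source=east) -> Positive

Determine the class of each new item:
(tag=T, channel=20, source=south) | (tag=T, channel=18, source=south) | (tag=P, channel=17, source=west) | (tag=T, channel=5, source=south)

Positive, Positive, Positive, Negative

The common property of the 'Positive' items is: channel ≥ 17. No 'Negative' item has it.
(tag=T, channel=20, source=south): channel = 20 — satisfies this, so Positive.
(tag=T, channel=18, source=south): channel = 18 — satisfies this, so Positive.
(tag=P, channel=17, source=west): channel = 17 — satisfies this, so Positive.
(tag=T, channel=5, source=south): channel = 5 — does not satisfy this, so Negative.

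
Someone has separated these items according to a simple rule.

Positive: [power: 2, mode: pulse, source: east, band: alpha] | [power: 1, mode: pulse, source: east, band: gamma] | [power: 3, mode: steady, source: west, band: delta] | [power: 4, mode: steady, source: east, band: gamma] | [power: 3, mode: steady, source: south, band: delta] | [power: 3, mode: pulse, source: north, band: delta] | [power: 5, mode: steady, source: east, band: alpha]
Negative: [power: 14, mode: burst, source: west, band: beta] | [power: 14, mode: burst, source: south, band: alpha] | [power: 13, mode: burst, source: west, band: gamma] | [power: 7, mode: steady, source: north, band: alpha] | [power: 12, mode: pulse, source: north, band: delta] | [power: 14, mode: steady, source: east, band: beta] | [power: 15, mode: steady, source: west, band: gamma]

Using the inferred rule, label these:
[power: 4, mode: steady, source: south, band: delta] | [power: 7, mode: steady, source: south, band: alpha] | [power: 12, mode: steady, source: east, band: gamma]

Positive, Negative, Negative

The common property of the 'Positive' items is: power ≤ 5. No 'Negative' item has it.
[power: 4, mode: steady, source: south, band: delta]: Positive (power = 4).
[power: 7, mode: steady, source: south, band: alpha]: Negative (power = 7).
[power: 12, mode: steady, source: east, band: gamma]: Negative (power = 12).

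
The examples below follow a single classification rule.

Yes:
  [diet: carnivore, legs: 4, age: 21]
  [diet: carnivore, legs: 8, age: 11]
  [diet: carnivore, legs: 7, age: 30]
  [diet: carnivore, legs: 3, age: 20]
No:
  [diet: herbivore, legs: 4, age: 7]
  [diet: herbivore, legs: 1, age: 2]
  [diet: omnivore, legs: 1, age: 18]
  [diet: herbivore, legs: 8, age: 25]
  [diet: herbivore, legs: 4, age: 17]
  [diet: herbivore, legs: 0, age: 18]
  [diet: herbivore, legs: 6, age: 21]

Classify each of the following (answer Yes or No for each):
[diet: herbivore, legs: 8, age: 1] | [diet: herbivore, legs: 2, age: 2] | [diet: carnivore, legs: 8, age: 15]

No, No, Yes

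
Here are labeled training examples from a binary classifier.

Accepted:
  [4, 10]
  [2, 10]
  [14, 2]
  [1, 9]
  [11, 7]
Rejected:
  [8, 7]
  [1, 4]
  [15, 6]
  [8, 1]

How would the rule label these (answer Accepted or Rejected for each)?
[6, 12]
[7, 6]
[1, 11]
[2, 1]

Accepted, Rejected, Accepted, Rejected

A rule that fits every label: sum is even — true of each 'Accepted' example, false of each 'Rejected' one.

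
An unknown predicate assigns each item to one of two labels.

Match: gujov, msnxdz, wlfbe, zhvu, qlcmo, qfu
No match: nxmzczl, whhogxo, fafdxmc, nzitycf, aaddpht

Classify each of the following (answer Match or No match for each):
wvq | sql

Match, Match

'Match' ⟺ length ≤ 6.
wvq: Match (length 3). sql: Match (length 3).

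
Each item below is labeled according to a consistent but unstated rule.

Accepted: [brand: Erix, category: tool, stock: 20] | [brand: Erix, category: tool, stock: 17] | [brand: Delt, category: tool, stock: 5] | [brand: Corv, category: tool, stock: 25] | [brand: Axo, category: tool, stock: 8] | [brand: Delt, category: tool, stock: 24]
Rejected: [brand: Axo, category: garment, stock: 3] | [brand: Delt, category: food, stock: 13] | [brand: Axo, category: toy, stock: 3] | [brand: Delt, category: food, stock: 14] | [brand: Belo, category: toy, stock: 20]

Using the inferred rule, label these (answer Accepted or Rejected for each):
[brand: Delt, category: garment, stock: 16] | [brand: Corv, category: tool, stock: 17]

Rejected, Accepted

Rule: category is tool. This holds for each 'Accepted' example and fails for each 'Rejected' one.
[brand: Delt, category: garment, stock: 16]: category is garment, does not satisfy this → Rejected. [brand: Corv, category: tool, stock: 17]: category is tool, meets the rule → Accepted.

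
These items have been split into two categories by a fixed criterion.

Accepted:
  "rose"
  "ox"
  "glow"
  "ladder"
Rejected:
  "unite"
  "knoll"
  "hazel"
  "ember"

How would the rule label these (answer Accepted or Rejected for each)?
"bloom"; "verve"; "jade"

The simplest hypothesis consistent with all the labels is: even length.
"bloom": length 5, doesn't qualify → Rejected. "verve": length 5, doesn't qualify → Rejected. "jade": length 4, matches → Accepted.

Rejected, Rejected, Accepted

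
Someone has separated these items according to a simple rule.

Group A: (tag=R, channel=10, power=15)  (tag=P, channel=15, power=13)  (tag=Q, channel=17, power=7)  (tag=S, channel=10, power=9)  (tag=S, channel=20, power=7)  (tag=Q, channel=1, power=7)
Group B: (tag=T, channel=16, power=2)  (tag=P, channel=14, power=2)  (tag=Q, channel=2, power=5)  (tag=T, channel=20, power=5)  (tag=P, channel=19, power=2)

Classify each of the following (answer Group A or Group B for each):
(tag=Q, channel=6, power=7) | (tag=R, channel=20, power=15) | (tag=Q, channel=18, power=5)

Group A, Group A, Group B

The classifier is using: power ≥ 7.
(tag=Q, channel=6, power=7) — power = 7, hence Group A. (tag=R, channel=20, power=15) — power = 15, hence Group A. (tag=Q, channel=18, power=5) — power = 5, hence Group B.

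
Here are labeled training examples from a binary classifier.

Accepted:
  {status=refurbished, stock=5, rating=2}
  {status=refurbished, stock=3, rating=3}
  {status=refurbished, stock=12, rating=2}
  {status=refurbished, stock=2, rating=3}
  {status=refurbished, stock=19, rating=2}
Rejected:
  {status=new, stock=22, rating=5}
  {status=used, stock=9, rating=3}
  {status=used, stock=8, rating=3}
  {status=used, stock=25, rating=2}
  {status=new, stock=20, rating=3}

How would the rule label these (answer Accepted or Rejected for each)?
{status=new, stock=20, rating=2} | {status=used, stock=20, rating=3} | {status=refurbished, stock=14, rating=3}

Rejected, Rejected, Accepted

The classifier is using: status is refurbished.
{status=new, stock=20, rating=2}: status is new — lacks this property, so Rejected.
{status=used, stock=20, rating=3}: status is used — lacks this property, so Rejected.
{status=refurbished, stock=14, rating=3}: status is refurbished — checks out, so Accepted.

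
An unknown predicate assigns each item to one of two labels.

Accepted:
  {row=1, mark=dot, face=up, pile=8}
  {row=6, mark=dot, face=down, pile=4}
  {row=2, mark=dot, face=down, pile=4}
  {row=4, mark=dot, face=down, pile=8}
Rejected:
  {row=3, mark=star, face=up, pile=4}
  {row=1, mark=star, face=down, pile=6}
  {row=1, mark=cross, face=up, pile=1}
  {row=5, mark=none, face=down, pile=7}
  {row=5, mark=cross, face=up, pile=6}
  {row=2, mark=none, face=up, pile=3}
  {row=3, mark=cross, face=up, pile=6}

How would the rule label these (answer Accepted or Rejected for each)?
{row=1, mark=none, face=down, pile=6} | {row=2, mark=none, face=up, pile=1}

Rejected, Rejected

A rule that fits every label: mark is dot — true of each 'Accepted' example, false of each 'Rejected' one.
Rejected: {row=1, mark=none, face=down, pile=6}, since mark is none. Rejected: {row=2, mark=none, face=up, pile=1}, since mark is none.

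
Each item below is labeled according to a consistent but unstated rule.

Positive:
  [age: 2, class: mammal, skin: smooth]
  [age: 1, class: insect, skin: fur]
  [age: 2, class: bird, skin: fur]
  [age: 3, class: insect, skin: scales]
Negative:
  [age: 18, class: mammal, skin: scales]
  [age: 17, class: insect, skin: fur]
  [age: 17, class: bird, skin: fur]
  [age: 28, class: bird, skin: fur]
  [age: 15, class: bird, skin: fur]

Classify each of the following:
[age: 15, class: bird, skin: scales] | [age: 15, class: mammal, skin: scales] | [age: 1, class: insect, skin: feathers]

The distinguishing property — age ≤ 3 — holds for all the 'Positive' cases and none of the 'Negative' cases.
[age: 15, class: bird, skin: scales]: age = 15 — fails this test, so Negative. [age: 15, class: mammal, skin: scales]: age = 15 — fails this test, so Negative. [age: 1, class: insect, skin: feathers]: age = 1 — fits, so Positive.

Negative, Negative, Positive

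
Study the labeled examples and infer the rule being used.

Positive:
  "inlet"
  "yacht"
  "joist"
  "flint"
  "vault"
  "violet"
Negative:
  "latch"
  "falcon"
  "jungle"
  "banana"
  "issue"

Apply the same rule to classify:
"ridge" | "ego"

Negative, Negative

The common property of the 'Positive' items is: ends with 't'. No 'Negative' item has it.
"ridge": ends with 'e' — fails this test, so Negative. "ego": ends with 'o' — fails this test, so Negative.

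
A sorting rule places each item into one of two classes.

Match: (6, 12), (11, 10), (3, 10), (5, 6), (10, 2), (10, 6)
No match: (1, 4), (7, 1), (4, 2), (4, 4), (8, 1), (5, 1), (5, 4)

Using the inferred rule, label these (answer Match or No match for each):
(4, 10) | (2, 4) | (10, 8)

Match, No match, Match

The simplest hypothesis consistent with all the labels is: sum ≥ 11.
(4, 10): 4+10 = 14, passes → Match. (2, 4): 2+4 = 6, fails this test → No match. (10, 8): 10+8 = 18, passes → Match.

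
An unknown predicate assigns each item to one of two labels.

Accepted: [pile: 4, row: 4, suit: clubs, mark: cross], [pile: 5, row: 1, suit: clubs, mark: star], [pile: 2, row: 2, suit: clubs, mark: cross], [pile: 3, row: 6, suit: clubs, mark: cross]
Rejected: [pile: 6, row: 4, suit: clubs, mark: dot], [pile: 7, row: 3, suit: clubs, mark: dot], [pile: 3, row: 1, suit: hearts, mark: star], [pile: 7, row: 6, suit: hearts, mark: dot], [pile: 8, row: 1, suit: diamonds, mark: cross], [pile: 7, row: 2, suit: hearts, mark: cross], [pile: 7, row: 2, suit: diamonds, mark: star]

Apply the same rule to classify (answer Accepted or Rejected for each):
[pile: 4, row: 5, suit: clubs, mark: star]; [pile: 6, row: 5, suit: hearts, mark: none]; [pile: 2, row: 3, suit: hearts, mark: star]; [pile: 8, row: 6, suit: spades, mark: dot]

The simplest hypothesis consistent with all the labels is: suit is clubs AND pile ≤ 5.
[pile: 4, row: 5, suit: clubs, mark: star] → suit is clubs, pile = 4 → Accepted. [pile: 6, row: 5, suit: hearts, mark: none] → suit is hearts, pile = 6 → Rejected. [pile: 2, row: 3, suit: hearts, mark: star] → suit is hearts, pile = 2 → Rejected. [pile: 8, row: 6, suit: spades, mark: dot] → suit is spades, pile = 8 → Rejected.

Accepted, Rejected, Rejected, Rejected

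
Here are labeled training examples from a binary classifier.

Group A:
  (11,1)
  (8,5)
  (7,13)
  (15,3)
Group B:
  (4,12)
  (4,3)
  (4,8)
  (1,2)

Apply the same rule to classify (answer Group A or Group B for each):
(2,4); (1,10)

Group B, Group B

'Group A' ⟺ first ≥ 5.
Group B: (2,4), since first 2. Group B: (1,10), since first 1.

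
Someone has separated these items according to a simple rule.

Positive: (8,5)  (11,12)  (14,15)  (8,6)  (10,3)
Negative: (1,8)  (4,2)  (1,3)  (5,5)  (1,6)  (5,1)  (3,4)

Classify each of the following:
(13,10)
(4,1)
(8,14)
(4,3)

Positive, Negative, Positive, Negative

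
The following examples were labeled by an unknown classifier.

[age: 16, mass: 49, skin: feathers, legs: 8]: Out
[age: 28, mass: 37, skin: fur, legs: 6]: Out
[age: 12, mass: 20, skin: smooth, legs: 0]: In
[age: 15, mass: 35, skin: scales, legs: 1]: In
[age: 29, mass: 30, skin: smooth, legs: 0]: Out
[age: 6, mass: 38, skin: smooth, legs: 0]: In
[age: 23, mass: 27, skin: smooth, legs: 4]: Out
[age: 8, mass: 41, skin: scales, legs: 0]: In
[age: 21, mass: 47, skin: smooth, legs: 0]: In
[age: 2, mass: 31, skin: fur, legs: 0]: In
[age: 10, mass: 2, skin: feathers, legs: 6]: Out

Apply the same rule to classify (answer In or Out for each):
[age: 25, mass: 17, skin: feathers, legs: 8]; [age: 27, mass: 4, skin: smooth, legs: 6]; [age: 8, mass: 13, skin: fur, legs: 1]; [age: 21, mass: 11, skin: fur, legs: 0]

A rule that fits every label: age ≤ 21 AND legs ≤ 1 — true of each 'In' example, false of each 'Out' one.
Out: [age: 25, mass: 17, skin: feathers, legs: 8], since age = 25, legs = 8. Out: [age: 27, mass: 4, skin: smooth, legs: 6], since age = 27, legs = 6. In: [age: 8, mass: 13, skin: fur, legs: 1], since age = 8, legs = 1. In: [age: 21, mass: 11, skin: fur, legs: 0], since age = 21, legs = 0.

Out, Out, In, In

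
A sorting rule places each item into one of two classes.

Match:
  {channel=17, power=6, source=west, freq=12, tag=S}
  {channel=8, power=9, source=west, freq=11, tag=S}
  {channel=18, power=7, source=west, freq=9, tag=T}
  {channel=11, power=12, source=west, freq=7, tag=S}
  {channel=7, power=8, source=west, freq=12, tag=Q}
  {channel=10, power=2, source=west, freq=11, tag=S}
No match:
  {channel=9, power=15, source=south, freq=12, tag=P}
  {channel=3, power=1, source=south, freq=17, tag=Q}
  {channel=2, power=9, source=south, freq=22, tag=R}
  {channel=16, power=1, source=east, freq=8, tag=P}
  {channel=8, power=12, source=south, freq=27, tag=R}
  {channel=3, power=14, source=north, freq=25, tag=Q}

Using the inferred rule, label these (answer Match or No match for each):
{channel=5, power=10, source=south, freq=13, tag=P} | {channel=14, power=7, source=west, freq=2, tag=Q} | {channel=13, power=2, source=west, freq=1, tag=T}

Every 'Match' example satisfies: source is west. None of the 'No match' examples do.
{channel=5, power=10, source=south, freq=13, tag=P} — source is south, hence No match. {channel=14, power=7, source=west, freq=2, tag=Q} — source is west, hence Match. {channel=13, power=2, source=west, freq=1, tag=T} — source is west, hence Match.

No match, Match, Match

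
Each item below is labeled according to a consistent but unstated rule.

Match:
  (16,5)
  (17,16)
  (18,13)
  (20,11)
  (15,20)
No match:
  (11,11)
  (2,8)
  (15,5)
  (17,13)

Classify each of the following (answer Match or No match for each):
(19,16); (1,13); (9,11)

'Match' ⟺ sum is odd.
(19,16): Match (19+16 = 35). (1,13): No match (1+13 = 14). (9,11): No match (9+11 = 20).

Match, No match, No match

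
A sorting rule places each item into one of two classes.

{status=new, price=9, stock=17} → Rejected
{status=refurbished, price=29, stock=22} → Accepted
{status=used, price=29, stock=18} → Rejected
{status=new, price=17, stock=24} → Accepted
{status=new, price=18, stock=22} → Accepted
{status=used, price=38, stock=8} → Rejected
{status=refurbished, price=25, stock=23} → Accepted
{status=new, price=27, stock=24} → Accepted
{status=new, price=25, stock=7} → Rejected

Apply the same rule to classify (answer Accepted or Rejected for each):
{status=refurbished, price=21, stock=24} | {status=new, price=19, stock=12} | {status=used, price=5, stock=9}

Accepted, Rejected, Rejected

Rule: stock ≥ 22. This holds for each 'Accepted' example and fails for each 'Rejected' one.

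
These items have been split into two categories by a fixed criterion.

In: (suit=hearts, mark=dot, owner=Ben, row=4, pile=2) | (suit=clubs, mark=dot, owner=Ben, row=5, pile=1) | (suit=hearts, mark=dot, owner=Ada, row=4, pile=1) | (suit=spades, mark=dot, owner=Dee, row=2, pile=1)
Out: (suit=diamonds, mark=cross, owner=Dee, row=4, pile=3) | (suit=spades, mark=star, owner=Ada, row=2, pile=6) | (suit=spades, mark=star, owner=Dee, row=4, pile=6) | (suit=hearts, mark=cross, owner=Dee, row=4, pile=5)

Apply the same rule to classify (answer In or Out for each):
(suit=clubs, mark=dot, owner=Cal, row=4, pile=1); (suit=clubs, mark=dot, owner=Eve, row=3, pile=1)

A rule that fits every label: mark is dot — true of each 'In' example, false of each 'Out' one.
(suit=clubs, mark=dot, owner=Cal, row=4, pile=1) — mark is dot, hence In.
(suit=clubs, mark=dot, owner=Eve, row=3, pile=1) — mark is dot, hence In.

In, In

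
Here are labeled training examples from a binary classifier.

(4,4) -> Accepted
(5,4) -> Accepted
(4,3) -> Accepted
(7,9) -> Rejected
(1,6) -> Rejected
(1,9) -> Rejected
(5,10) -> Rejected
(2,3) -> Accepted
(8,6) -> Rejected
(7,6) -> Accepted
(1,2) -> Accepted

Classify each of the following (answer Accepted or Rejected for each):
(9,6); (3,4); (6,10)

Rejected, Accepted, Rejected

All 'Accepted' examples share one property — |first − second| ≤ 1 — and every 'Rejected' example lacks it.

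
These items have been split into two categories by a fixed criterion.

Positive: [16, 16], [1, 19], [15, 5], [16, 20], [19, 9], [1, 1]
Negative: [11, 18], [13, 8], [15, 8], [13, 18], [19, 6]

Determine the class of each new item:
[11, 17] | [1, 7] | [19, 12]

Positive, Positive, Negative

'Positive' ⟺ sum is even.
[11, 17] — 11+17 = 28, hence Positive.
[1, 7] — 1+7 = 8, hence Positive.
[19, 12] — 19+12 = 31, hence Negative.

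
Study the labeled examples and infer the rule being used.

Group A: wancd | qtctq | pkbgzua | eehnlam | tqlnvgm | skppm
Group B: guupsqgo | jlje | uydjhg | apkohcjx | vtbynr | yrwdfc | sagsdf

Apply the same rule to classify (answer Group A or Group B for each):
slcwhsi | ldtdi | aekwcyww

One predicate separates the groups cleanly: odd length.
slcwhsi → length 7 → Group A. ldtdi → length 5 → Group A. aekwcyww → length 8 → Group B.

Group A, Group A, Group B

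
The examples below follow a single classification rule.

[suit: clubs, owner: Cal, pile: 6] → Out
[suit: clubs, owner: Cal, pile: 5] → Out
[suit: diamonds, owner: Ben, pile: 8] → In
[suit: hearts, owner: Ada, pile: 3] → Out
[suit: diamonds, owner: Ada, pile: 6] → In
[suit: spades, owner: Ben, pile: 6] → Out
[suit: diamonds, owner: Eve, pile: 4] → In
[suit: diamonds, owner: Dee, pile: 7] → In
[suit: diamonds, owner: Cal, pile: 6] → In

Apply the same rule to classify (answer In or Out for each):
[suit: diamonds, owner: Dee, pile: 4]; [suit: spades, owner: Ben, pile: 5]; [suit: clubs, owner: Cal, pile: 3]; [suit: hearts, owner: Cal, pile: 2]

In, Out, Out, Out

The pattern is that an item is 'In' exactly when: suit is diamonds.
[suit: diamonds, owner: Dee, pile: 4]: suit is diamonds — satisfies this, so In. [suit: spades, owner: Ben, pile: 5]: suit is spades — fails the rule, so Out. [suit: clubs, owner: Cal, pile: 3]: suit is clubs — fails the rule, so Out. [suit: hearts, owner: Cal, pile: 2]: suit is hearts — fails the rule, so Out.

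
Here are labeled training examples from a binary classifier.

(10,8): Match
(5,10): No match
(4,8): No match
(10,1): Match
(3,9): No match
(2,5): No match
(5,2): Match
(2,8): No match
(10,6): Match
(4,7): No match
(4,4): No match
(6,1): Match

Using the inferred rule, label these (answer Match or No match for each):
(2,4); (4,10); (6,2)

No match, No match, Match

'Match' ⟺ first > second.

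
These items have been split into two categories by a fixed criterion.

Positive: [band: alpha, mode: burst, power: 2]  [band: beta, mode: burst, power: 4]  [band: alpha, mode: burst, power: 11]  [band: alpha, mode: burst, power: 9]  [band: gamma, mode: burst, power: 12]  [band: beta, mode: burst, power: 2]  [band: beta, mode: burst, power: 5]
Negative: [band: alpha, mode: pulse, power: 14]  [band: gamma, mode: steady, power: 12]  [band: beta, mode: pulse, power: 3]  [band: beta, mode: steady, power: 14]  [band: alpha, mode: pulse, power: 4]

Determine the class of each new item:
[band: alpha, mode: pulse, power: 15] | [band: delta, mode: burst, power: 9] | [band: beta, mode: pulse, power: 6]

Negative, Positive, Negative

The rule appears to be: mode is burst.
[band: alpha, mode: pulse, power: 15] — mode is pulse, hence Negative. [band: delta, mode: burst, power: 9] — mode is burst, hence Positive. [band: beta, mode: pulse, power: 6] — mode is pulse, hence Negative.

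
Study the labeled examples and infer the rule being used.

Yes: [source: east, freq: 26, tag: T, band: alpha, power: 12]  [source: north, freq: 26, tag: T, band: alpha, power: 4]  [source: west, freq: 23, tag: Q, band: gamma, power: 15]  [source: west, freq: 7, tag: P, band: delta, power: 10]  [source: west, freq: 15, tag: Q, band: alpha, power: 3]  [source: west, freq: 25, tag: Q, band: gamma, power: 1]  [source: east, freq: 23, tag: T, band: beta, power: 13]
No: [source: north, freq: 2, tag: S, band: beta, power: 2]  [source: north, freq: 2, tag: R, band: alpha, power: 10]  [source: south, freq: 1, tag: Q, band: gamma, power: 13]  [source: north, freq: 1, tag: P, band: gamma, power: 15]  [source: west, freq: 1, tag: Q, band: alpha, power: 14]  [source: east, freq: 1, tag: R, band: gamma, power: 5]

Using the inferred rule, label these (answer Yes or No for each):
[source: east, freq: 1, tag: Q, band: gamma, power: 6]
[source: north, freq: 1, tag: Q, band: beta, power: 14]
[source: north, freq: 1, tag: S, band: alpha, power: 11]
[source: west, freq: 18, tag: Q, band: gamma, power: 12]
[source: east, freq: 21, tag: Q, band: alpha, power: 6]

A rule that fits every label: freq ≥ 7 — true of each 'Yes' example, false of each 'No' one.
[source: east, freq: 1, tag: Q, band: gamma, power: 6]: No (freq = 1).
[source: north, freq: 1, tag: Q, band: beta, power: 14]: No (freq = 1).
[source: north, freq: 1, tag: S, band: alpha, power: 11]: No (freq = 1).
[source: west, freq: 18, tag: Q, band: gamma, power: 12]: Yes (freq = 18).
[source: east, freq: 21, tag: Q, band: alpha, power: 6]: Yes (freq = 21).

No, No, No, Yes, Yes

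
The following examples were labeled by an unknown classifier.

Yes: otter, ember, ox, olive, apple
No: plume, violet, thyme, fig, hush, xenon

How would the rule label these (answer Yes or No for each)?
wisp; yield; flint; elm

One predicate separates the groups cleanly: starts with a vowel.

No, No, No, Yes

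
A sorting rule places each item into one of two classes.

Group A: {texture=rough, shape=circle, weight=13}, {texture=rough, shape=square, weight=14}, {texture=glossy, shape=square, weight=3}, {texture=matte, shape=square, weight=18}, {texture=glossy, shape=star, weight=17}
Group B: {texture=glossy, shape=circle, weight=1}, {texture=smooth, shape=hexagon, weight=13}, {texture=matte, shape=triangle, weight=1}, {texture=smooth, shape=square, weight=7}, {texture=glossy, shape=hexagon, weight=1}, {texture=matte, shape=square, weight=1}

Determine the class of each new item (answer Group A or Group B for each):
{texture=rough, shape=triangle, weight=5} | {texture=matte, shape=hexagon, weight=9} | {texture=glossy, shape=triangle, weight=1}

Every 'Group A' example satisfies: texture is not smooth AND weight ≥ 3. None of the 'Group B' examples do.

Group A, Group A, Group B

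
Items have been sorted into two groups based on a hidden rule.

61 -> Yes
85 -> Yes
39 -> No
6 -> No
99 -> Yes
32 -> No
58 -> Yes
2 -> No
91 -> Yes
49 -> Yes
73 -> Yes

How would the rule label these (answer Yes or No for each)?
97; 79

Every 'Yes' example satisfies: at least 49. None of the 'No' examples do.

Yes, Yes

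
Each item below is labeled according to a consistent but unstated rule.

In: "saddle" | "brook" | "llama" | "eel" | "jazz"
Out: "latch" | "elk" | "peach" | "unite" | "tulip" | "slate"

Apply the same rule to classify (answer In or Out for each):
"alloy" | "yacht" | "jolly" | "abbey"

All 'In' examples share one property — has a double letter — and every 'Out' example lacks it.

In, Out, In, In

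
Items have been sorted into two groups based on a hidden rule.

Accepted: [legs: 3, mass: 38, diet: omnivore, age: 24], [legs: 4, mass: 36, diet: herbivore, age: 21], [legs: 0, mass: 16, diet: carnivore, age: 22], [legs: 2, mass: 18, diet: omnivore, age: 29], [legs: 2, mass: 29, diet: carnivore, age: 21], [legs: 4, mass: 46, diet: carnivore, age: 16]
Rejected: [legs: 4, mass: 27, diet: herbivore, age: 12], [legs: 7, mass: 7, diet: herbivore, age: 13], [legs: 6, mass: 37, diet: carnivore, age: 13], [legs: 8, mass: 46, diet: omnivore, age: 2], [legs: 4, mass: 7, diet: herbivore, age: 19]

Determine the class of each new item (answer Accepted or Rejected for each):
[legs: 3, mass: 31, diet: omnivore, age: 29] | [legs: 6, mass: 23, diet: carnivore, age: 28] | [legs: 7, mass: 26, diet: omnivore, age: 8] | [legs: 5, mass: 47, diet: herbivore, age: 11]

Rule: age ≥ 16 AND mass ≥ 16. This holds for each 'Accepted' example and fails for each 'Rejected' one.
[legs: 3, mass: 31, diet: omnivore, age: 29] — age = 29, mass = 31, hence Accepted.
[legs: 6, mass: 23, diet: carnivore, age: 28] — age = 28, mass = 23, hence Accepted.
[legs: 7, mass: 26, diet: omnivore, age: 8] — age = 8, mass = 26, hence Rejected.
[legs: 5, mass: 47, diet: herbivore, age: 11] — age = 11, mass = 47, hence Rejected.

Accepted, Accepted, Rejected, Rejected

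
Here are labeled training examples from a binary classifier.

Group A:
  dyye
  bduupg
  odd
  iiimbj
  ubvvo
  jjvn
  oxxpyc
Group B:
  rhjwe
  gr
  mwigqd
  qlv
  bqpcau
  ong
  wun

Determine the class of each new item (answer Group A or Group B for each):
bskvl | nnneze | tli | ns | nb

All 'Group A' examples share one property — has a double letter — and every 'Group B' example lacks it.
bskvl → no doubled letter → Group B.
nnneze → 'nn' doubled → Group A.
tli → no doubled letter → Group B.
ns → no doubled letter → Group B.
nb → no doubled letter → Group B.

Group B, Group A, Group B, Group B, Group B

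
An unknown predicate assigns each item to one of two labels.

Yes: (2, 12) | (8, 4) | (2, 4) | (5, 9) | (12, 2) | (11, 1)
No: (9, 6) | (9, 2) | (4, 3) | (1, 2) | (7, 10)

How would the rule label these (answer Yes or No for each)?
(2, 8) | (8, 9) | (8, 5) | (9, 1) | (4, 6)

Yes, No, No, Yes, Yes

The simplest hypothesis consistent with all the labels is: sum is even.
(2, 8): 2+8 = 10, qualifies → Yes.
(8, 9): 8+9 = 17, does not satisfy this → No.
(8, 5): 8+5 = 13, does not satisfy this → No.
(9, 1): 9+1 = 10, qualifies → Yes.
(4, 6): 4+6 = 10, qualifies → Yes.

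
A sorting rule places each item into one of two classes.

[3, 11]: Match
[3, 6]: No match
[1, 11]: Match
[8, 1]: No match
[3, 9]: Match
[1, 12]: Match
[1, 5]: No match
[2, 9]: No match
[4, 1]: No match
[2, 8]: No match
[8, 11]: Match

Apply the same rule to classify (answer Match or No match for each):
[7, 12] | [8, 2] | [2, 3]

Match, No match, No match

The simplest hypothesis consistent with all the labels is: sum ≥ 12.
Match: [7, 12], since 7+12 = 19.
No match: [8, 2], since 8+2 = 10.
No match: [2, 3], since 2+3 = 5.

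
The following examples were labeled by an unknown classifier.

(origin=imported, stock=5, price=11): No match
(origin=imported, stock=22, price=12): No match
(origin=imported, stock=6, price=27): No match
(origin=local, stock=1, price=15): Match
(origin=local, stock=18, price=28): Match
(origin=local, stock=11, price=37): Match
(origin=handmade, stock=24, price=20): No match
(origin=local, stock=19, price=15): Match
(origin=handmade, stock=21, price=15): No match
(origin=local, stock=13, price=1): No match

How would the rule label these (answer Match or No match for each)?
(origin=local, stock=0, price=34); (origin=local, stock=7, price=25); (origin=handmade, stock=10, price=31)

Match, Match, No match

A rule that fits every label: origin is local AND price ≥ 11 — true of each 'Match' example, false of each 'No match' one.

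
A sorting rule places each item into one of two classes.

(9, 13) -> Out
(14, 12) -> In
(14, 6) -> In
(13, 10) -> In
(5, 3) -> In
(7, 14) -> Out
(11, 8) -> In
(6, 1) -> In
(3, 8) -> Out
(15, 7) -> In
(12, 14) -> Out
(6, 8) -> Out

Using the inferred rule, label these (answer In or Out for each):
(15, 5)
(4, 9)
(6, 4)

The simplest hypothesis consistent with all the labels is: first > second.

In, Out, In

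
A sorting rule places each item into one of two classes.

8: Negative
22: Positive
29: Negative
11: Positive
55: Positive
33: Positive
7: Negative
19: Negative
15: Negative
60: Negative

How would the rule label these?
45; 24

Negative, Negative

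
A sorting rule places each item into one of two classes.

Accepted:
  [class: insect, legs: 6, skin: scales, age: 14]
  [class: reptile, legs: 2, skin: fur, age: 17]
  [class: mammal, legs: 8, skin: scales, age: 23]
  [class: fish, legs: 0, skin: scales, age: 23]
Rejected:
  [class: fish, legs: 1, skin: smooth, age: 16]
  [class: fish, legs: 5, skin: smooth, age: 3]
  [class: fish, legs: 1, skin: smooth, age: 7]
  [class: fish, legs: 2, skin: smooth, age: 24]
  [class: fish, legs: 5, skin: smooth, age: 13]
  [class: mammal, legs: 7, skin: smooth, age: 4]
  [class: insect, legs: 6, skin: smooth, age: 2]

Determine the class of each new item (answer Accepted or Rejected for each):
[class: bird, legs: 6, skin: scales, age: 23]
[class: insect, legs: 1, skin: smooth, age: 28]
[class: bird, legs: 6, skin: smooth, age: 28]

Looking at the examples, the only property every 'Accepted' case has and every 'Rejected' case lacks is: skin is not smooth.

Accepted, Rejected, Rejected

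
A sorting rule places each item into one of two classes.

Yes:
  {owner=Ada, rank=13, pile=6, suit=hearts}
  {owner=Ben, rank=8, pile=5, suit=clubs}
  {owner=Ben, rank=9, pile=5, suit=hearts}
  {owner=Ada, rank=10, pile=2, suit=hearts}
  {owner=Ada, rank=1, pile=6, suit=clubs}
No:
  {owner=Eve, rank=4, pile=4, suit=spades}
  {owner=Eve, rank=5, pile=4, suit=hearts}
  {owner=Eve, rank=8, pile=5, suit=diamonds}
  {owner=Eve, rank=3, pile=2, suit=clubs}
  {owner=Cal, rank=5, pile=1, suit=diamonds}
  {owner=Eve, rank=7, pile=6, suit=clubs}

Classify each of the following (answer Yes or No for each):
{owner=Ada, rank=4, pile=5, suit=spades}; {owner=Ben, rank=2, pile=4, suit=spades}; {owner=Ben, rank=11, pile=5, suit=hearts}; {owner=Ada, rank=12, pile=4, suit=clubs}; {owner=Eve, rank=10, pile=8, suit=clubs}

Yes, Yes, Yes, Yes, No

All 'Yes' examples share one property — owner is Ada OR owner is Ben — and every 'No' example lacks it.
{owner=Ada, rank=4, pile=5, suit=spades}: Yes (owner is Ada). {owner=Ben, rank=2, pile=4, suit=spades}: Yes (owner is Ben). {owner=Ben, rank=11, pile=5, suit=hearts}: Yes (owner is Ben). {owner=Ada, rank=12, pile=4, suit=clubs}: Yes (owner is Ada). {owner=Eve, rank=10, pile=8, suit=clubs}: No (owner is Eve).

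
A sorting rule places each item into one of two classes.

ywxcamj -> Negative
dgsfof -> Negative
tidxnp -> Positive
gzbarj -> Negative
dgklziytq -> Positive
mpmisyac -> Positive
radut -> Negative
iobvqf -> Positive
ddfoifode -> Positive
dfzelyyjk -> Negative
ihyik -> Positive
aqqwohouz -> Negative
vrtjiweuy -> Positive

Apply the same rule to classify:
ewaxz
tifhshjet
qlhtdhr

Negative, Positive, Negative

Every 'Positive' example satisfies: contains 'i'. None of the 'Negative' examples do.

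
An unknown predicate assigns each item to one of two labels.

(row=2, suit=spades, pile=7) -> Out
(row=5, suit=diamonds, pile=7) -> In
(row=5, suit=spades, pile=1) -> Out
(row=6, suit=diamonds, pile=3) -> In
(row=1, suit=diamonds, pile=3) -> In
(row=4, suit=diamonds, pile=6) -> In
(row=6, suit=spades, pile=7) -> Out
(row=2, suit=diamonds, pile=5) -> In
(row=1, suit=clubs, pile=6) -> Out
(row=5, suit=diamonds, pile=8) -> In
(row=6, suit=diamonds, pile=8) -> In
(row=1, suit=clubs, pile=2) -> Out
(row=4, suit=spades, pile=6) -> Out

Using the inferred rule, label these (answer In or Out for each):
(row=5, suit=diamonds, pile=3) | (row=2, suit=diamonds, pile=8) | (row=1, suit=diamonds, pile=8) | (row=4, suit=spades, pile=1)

One predicate separates the groups cleanly: suit is diamonds.
(row=5, suit=diamonds, pile=3): In (suit is diamonds). (row=2, suit=diamonds, pile=8): In (suit is diamonds). (row=1, suit=diamonds, pile=8): In (suit is diamonds). (row=4, suit=spades, pile=1): Out (suit is spades).

In, In, In, Out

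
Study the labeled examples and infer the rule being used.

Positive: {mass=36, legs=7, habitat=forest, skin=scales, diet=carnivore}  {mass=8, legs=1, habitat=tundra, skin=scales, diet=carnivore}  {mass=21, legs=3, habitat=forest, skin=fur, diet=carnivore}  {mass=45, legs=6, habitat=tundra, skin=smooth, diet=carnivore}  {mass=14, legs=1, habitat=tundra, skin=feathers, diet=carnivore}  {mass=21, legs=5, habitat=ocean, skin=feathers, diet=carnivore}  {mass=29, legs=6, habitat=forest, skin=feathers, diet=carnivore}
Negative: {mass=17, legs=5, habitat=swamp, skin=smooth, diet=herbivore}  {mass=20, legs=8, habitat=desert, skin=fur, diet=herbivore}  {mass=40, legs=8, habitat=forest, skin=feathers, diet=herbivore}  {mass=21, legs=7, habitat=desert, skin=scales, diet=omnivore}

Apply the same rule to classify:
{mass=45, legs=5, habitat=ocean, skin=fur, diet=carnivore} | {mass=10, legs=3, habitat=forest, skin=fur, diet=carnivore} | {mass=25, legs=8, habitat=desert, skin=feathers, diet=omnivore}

Positive, Positive, Negative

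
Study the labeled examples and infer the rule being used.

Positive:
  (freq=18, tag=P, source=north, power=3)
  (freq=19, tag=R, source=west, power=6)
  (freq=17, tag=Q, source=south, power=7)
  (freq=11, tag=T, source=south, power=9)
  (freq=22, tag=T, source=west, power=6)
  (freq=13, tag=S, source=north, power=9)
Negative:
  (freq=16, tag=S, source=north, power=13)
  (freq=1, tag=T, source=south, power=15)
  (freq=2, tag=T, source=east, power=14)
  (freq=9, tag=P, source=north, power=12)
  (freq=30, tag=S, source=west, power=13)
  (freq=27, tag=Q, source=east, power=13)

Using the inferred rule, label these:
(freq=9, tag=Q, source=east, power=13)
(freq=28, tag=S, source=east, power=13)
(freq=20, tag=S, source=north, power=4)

All 'Positive' examples share one property — power ≤ 9 — and every 'Negative' example lacks it.
(freq=9, tag=Q, source=east, power=13): power = 13 — lacks this property, so Negative. (freq=28, tag=S, source=east, power=13): power = 13 — lacks this property, so Negative. (freq=20, tag=S, source=north, power=4): power = 4 — qualifies, so Positive.

Negative, Negative, Positive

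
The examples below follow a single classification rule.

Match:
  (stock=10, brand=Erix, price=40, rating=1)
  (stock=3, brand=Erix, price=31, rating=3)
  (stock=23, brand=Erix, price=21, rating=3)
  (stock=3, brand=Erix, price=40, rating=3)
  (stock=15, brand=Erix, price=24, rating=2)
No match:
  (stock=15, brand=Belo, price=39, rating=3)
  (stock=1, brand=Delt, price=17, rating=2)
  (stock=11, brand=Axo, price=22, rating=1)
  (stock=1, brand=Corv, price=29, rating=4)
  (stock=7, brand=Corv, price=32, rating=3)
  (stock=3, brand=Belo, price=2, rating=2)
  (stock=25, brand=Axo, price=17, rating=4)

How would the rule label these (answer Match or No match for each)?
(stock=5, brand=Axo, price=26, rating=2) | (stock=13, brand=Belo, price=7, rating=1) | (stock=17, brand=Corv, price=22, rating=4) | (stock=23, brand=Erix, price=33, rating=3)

No match, No match, No match, Match

All 'Match' examples share one property — brand is Erix — and every 'No match' example lacks it.
No match: (stock=5, brand=Axo, price=26, rating=2), since brand is Axo. No match: (stock=13, brand=Belo, price=7, rating=1), since brand is Belo. No match: (stock=17, brand=Corv, price=22, rating=4), since brand is Corv. Match: (stock=23, brand=Erix, price=33, rating=3), since brand is Erix.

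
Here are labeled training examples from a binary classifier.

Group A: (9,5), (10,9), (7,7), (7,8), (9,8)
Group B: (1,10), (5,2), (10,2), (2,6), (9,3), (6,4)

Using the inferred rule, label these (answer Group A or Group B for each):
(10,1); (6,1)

Group B, Group B

The rule appears to be: sum ≥ 14.
(10,1): Group B (10+1 = 11).
(6,1): Group B (6+1 = 7).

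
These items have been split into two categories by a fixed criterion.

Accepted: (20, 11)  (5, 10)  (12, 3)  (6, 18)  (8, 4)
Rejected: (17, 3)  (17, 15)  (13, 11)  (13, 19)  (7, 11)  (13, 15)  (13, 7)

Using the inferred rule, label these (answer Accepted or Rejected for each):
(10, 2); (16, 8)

Looking at the examples, the only property every 'Accepted' case has and every 'Rejected' case lacks is: product is even.
(10, 2): Accepted (10·2 = 20). (16, 8): Accepted (16·8 = 128).

Accepted, Accepted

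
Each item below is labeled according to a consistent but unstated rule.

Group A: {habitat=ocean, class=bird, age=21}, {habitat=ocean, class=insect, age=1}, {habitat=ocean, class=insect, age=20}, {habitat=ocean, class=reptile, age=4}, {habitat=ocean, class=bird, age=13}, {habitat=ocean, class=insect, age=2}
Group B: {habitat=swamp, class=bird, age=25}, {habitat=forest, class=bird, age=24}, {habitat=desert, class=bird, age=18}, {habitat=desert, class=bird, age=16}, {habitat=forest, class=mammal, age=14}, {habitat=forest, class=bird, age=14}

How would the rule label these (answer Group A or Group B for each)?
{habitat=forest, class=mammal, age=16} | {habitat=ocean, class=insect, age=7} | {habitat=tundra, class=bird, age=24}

Group B, Group A, Group B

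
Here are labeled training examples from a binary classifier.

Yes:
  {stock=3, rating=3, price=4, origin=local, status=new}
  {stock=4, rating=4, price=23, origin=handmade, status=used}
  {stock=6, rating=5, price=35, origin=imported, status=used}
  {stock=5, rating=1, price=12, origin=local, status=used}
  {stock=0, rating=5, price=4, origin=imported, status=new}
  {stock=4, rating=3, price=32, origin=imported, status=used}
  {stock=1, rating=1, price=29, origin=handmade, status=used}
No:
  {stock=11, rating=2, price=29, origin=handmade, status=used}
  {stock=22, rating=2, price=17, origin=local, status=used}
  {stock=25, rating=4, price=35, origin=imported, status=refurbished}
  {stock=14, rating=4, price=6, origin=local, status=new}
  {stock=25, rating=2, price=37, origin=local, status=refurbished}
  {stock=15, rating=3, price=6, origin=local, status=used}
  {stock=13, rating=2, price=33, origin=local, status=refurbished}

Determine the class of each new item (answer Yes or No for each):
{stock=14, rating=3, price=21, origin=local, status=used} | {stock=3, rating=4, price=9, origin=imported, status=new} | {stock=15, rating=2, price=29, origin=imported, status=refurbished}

No, Yes, No

Rule: stock ≤ 6. This holds for each 'Yes' example and fails for each 'No' one.
{stock=14, rating=3, price=21, origin=local, status=used}: stock = 14, doesn't match → No. {stock=3, rating=4, price=9, origin=imported, status=new}: stock = 3, meets the rule → Yes. {stock=15, rating=2, price=29, origin=imported, status=refurbished}: stock = 15, doesn't match → No.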